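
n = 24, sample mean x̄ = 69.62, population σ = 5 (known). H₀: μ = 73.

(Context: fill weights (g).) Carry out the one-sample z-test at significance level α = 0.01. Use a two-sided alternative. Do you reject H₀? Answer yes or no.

SE = σ/√n = 5/√24 = 1.0206
z = (x̄−μ₀)/SE = (69.62−73)/1.0206 = -3.3117
p-value (two-sided) = 0.00093
At α=0.01: p < α → reject H₀

reject H₀: yes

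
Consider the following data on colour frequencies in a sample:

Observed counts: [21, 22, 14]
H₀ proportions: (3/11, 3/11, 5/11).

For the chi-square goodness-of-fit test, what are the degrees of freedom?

degrees of freedom = 2

df = k − 1 = 3 − 1 = 2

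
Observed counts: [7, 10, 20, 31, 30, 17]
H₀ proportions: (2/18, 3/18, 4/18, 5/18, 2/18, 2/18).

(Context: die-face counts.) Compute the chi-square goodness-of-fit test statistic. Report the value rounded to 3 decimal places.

test statistic = 32.840

n = 115; E_i = n·p_i = [12.78, 19.17, 25.56, 31.94, 12.78, 12.78]
χ² = (7−12.78)²/12.78 + (10−19.17)²/19.17 + (20−25.56)²/25.56 + (31−31.94)²/31.94 + (30−12.78)²/12.78 + (17−12.78)²/12.78 = 32.8400
df = 5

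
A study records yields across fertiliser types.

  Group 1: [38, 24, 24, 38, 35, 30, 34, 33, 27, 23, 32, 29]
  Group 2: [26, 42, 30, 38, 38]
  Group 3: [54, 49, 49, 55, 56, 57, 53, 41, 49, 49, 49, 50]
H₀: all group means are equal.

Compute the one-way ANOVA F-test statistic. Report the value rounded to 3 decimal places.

Group means [30.58, 34.80, 50.92], grand mean 39.724
SSB = Σnᵢ(x̄ᵢ−x̄)² = 2627.160; SSW = ΣΣ(x−x̄ᵢ)² = 692.633
MSB = 2627.160/2 = 1313.5799; MSW = 692.633/26 = 26.6397
F = MSB/MSW = 49.3090
df = (2, 26)

test statistic = 49.309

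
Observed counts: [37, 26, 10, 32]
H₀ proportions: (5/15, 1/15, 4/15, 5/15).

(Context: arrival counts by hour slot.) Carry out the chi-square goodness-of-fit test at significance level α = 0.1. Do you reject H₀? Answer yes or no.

n = 105; E_i = n·p_i = [35.00, 7.00, 28.00, 35.00]
χ² = (37−35.00)²/35.00 + (26−7.00)²/7.00 + (10−28.00)²/28.00 + (32−35.00)²/35.00 = 63.5143
df = 3
p-value (upper-tail) = 0.00000
At α=0.1: p < α → reject H₀

reject H₀: yes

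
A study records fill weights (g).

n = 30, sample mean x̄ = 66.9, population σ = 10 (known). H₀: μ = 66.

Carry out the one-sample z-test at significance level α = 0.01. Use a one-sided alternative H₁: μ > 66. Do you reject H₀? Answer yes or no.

reject H₀: no

SE = σ/√n = 10/√30 = 1.8257
z = (x̄−μ₀)/SE = (66.9−66)/1.8257 = 0.4930
p-value (one-sided, H₁ greater) = 0.31102
At α=0.01: p ≥ α → fail to reject H₀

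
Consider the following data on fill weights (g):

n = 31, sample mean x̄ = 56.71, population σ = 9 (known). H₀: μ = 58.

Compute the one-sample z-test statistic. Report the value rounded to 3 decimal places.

SE = σ/√n = 9/√31 = 1.6164
z = (x̄−μ₀)/SE = (56.71−58)/1.6164 = -0.7980

test statistic = -0.798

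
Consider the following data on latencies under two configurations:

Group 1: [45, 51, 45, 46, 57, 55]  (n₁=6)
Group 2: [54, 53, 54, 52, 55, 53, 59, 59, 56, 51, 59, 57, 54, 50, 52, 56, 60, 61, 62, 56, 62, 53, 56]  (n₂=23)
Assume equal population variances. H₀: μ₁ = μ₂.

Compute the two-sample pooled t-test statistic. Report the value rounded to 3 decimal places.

test statistic = -3.338

x̄₁=49.833, s₁=5.307, n₁=6
x̄₂=55.826, s₂=3.525, n₂=23
s_p² = [5·5.307² + 22·3.525²]/27 = 15.3384
SE = √(s_p²·(1/6+1/23)) = 1.7954
t = (49.833−55.826)/1.7954 = -3.3379
df = 27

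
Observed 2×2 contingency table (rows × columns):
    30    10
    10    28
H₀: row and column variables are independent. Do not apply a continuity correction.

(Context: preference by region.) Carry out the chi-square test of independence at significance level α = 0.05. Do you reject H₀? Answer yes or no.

reject H₀: yes

Row totals [40, 38], col totals [40, 38], n=78
χ² = (30−20.51)²/20.51 + (10−19.49)²/19.49 + (10−19.49)²/19.49 + (28−18.51)²/18.51 = 18.4872
df = 1
p-value (upper-tail) = 0.00002
At α=0.05: p < α → reject H₀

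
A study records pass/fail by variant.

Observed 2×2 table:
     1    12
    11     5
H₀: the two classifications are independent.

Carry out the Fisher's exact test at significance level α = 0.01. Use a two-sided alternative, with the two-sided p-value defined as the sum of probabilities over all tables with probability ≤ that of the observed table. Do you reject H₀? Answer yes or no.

reject H₀: yes

Margins: r₁=13, r₂=16, c₁=12, c₂=17, n=29
p_obs = C(13,1)·C(16,11)/C(29,12); sum pmf over tables with pmf ≤ p_obs
p-value (two-sided) = 0.00181
At α=0.01: p < α → reject H₀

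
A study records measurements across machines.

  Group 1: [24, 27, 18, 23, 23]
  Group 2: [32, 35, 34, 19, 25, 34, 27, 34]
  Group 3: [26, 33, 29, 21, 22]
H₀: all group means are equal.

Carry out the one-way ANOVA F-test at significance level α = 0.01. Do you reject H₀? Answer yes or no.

Group means [23.00, 30.00, 26.20], grand mean 27.000
SSB = Σnᵢ(x̄ᵢ−x̄)² = 155.200; SSW = ΣΣ(x−x̄ᵢ)² = 372.800
MSB = 155.200/2 = 77.6000; MSW = 372.800/15 = 24.8533
F = MSB/MSW = 3.1223
df = (2, 15)
p-value (upper-tail) = 0.07350
At α=0.01: p ≥ α → fail to reject H₀

reject H₀: no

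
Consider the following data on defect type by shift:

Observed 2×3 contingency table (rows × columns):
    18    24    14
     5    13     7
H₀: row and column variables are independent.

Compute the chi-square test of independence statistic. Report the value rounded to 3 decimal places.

Row totals [56, 25], col totals [23, 37, 21], n=81
χ² = (18−15.90)²/15.90 + (24−25.58)²/25.58 + (14−14.52)²/14.52 + (5−7.10)²/7.10 + (13−11.42)²/11.42 + (7−6.48)²/6.48 = 1.2738
df = 2

test statistic = 1.274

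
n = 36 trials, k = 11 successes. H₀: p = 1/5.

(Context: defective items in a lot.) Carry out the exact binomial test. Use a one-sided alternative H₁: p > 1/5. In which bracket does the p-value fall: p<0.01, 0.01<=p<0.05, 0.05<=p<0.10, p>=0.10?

Exact binomial: n=36, k=11, p₀=1/5=0.2000
P(X≥11) from Σ C(n,i)·p₀^i·(1−p₀)^(n−i)
p-value (one-sided, H₁ greater) = 0.08891
→ bracket: 0.05<=p<0.10

p-value bracket: 0.05<=p<0.10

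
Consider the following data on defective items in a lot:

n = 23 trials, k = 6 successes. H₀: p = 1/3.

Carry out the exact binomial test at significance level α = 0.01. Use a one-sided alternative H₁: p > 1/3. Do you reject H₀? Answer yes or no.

Exact binomial: n=23, k=6, p₀=1/3=0.3333
P(X≥6) from Σ C(n,i)·p₀^i·(1−p₀)^(n−i)
p-value (one-sided, H₁ greater) = 0.83051
At α=0.01: p ≥ α → fail to reject H₀

reject H₀: no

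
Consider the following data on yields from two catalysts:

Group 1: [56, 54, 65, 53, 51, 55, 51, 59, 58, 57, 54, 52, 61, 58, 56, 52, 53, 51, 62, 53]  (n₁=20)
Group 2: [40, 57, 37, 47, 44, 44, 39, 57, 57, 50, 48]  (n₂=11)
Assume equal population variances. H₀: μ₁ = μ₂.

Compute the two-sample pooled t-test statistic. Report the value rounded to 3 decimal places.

test statistic = 4.099

x̄₁=55.550, s₁=3.967, n₁=20
x̄₂=47.273, s₂=7.350, n₂=11
s_p² = [19·3.967² + 10·7.350²]/29 = 28.9356
SE = √(s_p²·(1/20+1/11)) = 2.0192
t = (55.550−47.273)/2.0192 = 4.0992
df = 29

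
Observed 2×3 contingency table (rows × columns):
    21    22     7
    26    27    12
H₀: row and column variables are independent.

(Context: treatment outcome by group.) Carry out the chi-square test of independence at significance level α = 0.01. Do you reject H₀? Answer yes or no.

reject H₀: no

Row totals [50, 65], col totals [47, 49, 19], n=115
χ² = (21−20.43)²/20.43 + (22−21.30)²/21.30 + (7−8.26)²/8.26 + (26−26.57)²/26.57 + (27−27.70)²/27.70 + (12−10.74)²/10.74 = 0.4083
df = 2
p-value (upper-tail) = 0.81533
At α=0.01: p ≥ α → fail to reject H₀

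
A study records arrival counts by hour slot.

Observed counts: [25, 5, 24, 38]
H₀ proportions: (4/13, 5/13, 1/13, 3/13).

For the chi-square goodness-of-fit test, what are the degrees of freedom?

degrees of freedom = 3

df = k − 1 = 4 − 1 = 3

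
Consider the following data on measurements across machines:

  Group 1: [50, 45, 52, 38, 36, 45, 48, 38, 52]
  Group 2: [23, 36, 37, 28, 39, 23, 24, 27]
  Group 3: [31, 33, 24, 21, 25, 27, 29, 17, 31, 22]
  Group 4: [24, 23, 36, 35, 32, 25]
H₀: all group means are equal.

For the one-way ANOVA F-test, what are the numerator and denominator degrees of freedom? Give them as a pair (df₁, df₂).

degrees of freedom = [3, 29]

k = 4 groups, N = 33 total
df = (k−1, N−k) = (4−1, 33−4) = (3, 29)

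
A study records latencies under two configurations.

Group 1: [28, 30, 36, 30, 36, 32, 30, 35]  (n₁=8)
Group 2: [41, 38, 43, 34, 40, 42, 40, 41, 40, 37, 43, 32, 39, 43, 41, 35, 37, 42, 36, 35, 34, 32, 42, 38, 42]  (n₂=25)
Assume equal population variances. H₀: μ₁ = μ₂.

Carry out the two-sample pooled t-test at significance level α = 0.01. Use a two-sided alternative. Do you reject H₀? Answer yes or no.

x̄₁=32.125, s₁=3.137, n₁=8
x̄₂=38.680, s₂=3.509, n₂=25
s_p² = [7·3.137² + 24·3.509²]/31 = 11.7521
SE = √(s_p²·(1/8+1/25)) = 1.3925
t = (32.125−38.680)/1.3925 = -4.7073
df = 31
p-value (two-sided) = 0.00005
At α=0.01: p < α → reject H₀

reject H₀: yes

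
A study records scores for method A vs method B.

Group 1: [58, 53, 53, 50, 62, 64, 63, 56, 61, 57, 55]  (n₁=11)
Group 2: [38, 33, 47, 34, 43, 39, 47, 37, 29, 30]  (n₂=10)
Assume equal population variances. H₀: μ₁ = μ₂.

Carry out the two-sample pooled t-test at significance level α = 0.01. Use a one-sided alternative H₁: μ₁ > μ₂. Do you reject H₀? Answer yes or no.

x̄₁=57.455, s₁=4.591, n₁=11
x̄₂=37.700, s₂=6.447, n₂=10
s_p² = [10·4.591² + 9·6.447²]/19 = 30.7804
SE = √(s_p²·(1/11+1/10)) = 2.4241
t = (57.455−37.700)/2.4241 = 8.1492
df = 19
p-value (one-sided, H₁ greater) = 0.00000
At α=0.01: p < α → reject H₀

reject H₀: yes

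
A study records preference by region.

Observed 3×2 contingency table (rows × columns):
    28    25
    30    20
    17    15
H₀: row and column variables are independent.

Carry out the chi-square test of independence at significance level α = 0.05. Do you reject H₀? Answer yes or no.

Row totals [53, 50, 32], col totals [75, 60], n=135
χ² = (28−29.44)²/29.44 + (25−23.56)²/23.56 + (30−27.78)²/27.78 + (20−22.22)²/22.22 + (17−17.78)²/17.78 + (15−14.22)²/14.22 = 0.6360
df = 2
p-value (upper-tail) = 0.72760
At α=0.05: p ≥ α → fail to reject H₀

reject H₀: no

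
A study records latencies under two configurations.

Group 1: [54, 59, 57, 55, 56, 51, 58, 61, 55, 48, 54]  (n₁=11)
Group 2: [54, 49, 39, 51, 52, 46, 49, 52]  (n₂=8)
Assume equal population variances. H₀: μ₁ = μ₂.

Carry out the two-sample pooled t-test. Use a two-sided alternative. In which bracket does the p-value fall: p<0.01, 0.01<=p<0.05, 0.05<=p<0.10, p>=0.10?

p-value bracket: p<0.01

x̄₁=55.273, s₁=3.636, n₁=11
x̄₂=49.000, s₂=4.721, n₂=8
s_p² = [10·3.636² + 7·4.721²]/17 = 16.9519
SE = √(s_p²·(1/11+1/8)) = 1.9131
t = (55.273−49.000)/1.9131 = 3.2788
df = 17
p-value (two-sided) = 0.00443
→ bracket: p<0.01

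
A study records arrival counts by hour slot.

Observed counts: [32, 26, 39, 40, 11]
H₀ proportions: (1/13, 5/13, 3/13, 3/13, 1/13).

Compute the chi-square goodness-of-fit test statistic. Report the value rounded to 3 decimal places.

n = 148; E_i = n·p_i = [11.38, 56.92, 34.15, 34.15, 11.38]
χ² = (32−11.38)²/11.38 + (26−56.92)²/56.92 + (39−34.15)²/34.15 + (40−34.15)²/34.15 + (11−11.38)²/11.38 = 55.8306
df = 4

test statistic = 55.831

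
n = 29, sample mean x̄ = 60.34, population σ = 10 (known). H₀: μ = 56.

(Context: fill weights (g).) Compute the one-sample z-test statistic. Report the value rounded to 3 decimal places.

SE = σ/√n = 10/√29 = 1.8570
z = (x̄−μ₀)/SE = (60.34−56)/1.8570 = 2.3372

test statistic = 2.337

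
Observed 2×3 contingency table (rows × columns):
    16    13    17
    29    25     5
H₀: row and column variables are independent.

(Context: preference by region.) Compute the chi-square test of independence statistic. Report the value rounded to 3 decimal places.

test statistic = 12.675

Row totals [46, 59], col totals [45, 38, 22], n=105
χ² = (16−19.71)²/19.71 + (13−16.65)²/16.65 + (17−9.64)²/9.64 + (29−25.29)²/25.29 + (25−21.35)²/21.35 + (5−12.36)²/12.36 = 12.6753
df = 2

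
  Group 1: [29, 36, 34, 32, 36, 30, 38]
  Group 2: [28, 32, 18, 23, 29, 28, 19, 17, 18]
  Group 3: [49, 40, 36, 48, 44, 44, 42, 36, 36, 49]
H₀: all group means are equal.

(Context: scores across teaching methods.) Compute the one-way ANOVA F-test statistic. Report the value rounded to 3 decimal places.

Group means [33.57, 23.56, 42.40], grand mean 33.500
SSB = Σnᵢ(x̄ᵢ−x̄)² = 1682.163; SSW = ΣΣ(x−x̄ᵢ)² = 586.337
MSB = 1682.163/2 = 841.0817; MSW = 586.337/23 = 25.4929
F = MSB/MSW = 32.9928
df = (2, 23)

test statistic = 32.993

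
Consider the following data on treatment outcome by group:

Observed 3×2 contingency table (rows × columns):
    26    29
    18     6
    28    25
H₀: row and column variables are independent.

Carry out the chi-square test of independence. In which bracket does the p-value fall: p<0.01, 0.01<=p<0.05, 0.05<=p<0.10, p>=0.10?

p-value bracket: 0.05<=p<0.10

Row totals [55, 24, 53], col totals [72, 60], n=132
χ² = (26−30.00)²/30.00 + (29−25.00)²/25.00 + (18−13.09)²/13.09 + (6−10.91)²/10.91 + (28−28.91)²/28.91 + (25−24.09)²/24.09 = 5.2862
df = 2
p-value (upper-tail) = 0.07114
→ bracket: 0.05<=p<0.10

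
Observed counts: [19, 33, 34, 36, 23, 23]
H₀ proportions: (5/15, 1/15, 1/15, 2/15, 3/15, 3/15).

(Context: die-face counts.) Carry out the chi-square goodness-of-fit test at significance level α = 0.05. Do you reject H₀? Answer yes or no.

reject H₀: yes

n = 168; E_i = n·p_i = [56.00, 11.20, 11.20, 22.40, 33.60, 33.60]
χ² = (19−56.00)²/56.00 + (33−11.20)²/11.20 + (34−11.20)²/11.20 + (36−22.40)²/22.40 + (23−33.60)²/33.60 + (23−33.60)²/33.60 = 128.2381
df = 5
p-value (upper-tail) = 0.00000
At α=0.05: p < α → reject H₀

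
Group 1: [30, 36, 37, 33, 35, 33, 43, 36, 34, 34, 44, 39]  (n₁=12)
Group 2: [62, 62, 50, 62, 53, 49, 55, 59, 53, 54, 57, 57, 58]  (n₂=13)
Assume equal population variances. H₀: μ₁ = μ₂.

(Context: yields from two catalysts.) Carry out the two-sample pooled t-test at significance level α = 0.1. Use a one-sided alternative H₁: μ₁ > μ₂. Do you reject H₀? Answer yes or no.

reject H₀: no

x̄₁=36.167, s₁=4.108, n₁=12
x̄₂=56.231, s₂=4.381, n₂=13
s_p² = [11·4.108² + 12·4.381²]/23 = 18.0858
SE = √(s_p²·(1/12+1/13)) = 1.7025
t = (36.167−56.231)/1.7025 = -11.7854
df = 23
p-value (one-sided, H₁ greater) = 1.00000
At α=0.1: p ≥ α → fail to reject H₀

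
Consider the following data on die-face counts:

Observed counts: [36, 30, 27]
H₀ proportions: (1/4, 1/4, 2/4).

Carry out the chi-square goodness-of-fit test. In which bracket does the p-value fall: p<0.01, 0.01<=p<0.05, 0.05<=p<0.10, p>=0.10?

p-value bracket: p<0.01

n = 93; E_i = n·p_i = [23.25, 23.25, 46.50]
χ² = (36−23.25)²/23.25 + (30−23.25)²/23.25 + (27−46.50)²/46.50 = 17.1290
df = 2
p-value (upper-tail) = 0.00019
→ bracket: p<0.01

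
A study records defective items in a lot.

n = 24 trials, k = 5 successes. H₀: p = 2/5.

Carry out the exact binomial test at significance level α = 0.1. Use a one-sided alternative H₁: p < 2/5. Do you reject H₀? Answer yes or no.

reject H₀: yes

Exact binomial: n=24, k=5, p₀=2/5=0.4000
P(X≤5) from Σ C(n,i)·p₀^i·(1−p₀)^(n−i)
p-value (one-sided, H₁ less) = 0.03997
At α=0.1: p < α → reject H₀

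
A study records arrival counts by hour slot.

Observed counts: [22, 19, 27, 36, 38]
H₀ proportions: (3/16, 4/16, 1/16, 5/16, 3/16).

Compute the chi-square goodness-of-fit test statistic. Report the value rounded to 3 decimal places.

test statistic = 51.929

n = 142; E_i = n·p_i = [26.62, 35.50, 8.88, 44.38, 26.62]
χ² = (22−26.62)²/26.62 + (19−35.50)²/35.50 + (27−8.88)²/8.88 + (36−44.38)²/44.38 + (38−26.62)²/26.62 = 51.9286
df = 4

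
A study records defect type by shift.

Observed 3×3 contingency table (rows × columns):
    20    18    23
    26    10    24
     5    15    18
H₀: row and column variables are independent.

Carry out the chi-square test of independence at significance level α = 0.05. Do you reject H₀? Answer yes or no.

reject H₀: yes

Row totals [61, 60, 38], col totals [51, 43, 65], n=159
χ² = (20−19.57)²/19.57 + (18−16.50)²/16.50 + (23−24.94)²/24.94 + (26−19.25)²/19.25 + (10−16.23)²/16.23 + (24−24.53)²/24.53 + (5−12.19)²/12.19 + (15−10.28)²/10.28 + (18−15.53)²/15.53 = 11.8703
df = 4
p-value (upper-tail) = 0.01834
At α=0.05: p < α → reject H₀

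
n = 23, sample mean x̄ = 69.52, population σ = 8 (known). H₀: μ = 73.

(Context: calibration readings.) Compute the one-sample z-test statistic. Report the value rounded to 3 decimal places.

test statistic = -2.086

SE = σ/√n = 8/√23 = 1.6681
z = (x̄−μ₀)/SE = (69.52−73)/1.6681 = -2.0862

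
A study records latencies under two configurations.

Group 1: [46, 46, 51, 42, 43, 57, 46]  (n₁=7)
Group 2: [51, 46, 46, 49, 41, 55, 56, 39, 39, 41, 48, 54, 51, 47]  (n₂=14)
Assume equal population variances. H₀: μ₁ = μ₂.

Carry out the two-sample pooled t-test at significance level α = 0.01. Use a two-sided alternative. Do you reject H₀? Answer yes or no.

reject H₀: no

x̄₁=47.286, s₁=5.155, n₁=7
x̄₂=47.357, s₂=5.759, n₂=14
s_p² = [6·5.155² + 13·5.759²]/19 = 31.0865
SE = √(s_p²·(1/7+1/14)) = 2.5810
t = (47.286−47.357)/2.5810 = -0.0277
df = 19
p-value (two-sided) = 0.97821
At α=0.01: p ≥ α → fail to reject H₀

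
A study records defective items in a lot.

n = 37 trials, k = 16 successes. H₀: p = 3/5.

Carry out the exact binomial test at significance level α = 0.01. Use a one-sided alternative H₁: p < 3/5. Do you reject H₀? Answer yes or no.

Exact binomial: n=37, k=16, p₀=3/5=0.6000
P(X≤16) from Σ C(n,i)·p₀^i·(1−p₀)^(n−i)
p-value (one-sided, H₁ less) = 0.02904
At α=0.01: p ≥ α → fail to reject H₀

reject H₀: no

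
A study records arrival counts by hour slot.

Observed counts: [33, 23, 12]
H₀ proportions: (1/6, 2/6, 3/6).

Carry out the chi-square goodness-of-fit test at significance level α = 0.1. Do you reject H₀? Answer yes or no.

reject H₀: yes

n = 68; E_i = n·p_i = [11.33, 22.67, 34.00]
χ² = (33−11.33)²/11.33 + (23−22.67)²/22.67 + (12−34.00)²/34.00 = 55.6618
df = 2
p-value (upper-tail) = 0.00000
At α=0.1: p < α → reject H₀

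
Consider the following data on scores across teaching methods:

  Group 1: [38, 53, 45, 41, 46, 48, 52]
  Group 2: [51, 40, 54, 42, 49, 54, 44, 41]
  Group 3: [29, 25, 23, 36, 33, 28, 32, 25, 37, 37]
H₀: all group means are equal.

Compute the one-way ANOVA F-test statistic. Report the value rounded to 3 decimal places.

Group means [46.14, 46.88, 30.50], grand mean 40.120
SSB = Σnᵢ(x̄ᵢ−x̄)² = 1544.408; SSW = ΣΣ(x−x̄ᵢ)² = 664.232
MSB = 1544.408/2 = 772.2039; MSW = 664.232/22 = 30.1924
F = MSB/MSW = 25.5761
df = (2, 22)

test statistic = 25.576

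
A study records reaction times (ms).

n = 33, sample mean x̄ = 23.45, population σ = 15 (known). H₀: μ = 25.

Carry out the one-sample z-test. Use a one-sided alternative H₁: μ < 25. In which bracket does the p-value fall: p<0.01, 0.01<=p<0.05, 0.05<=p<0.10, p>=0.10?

p-value bracket: p>=0.10

SE = σ/√n = 15/√33 = 2.6112
z = (x̄−μ₀)/SE = (23.45−25)/2.6112 = -0.5936
p-value (one-sided, H₁ less) = 0.27639
→ bracket: p>=0.10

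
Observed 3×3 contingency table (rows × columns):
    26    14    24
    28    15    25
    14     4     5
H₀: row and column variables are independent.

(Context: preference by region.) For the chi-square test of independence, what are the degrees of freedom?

degrees of freedom = 4

df = (r−1)(c−1) = (3−1)·(3−1) = 4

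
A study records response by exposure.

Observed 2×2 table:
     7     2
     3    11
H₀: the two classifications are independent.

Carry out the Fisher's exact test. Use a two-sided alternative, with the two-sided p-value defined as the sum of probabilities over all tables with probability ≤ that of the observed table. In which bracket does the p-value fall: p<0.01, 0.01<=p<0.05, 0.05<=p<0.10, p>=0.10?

p-value bracket: 0.01<=p<0.05

Margins: r₁=9, r₂=14, c₁=10, c₂=13, n=23
p_obs = C(9,7)·C(14,3)/C(23,10); sum pmf over tables with pmf ≤ p_obs
p-value (two-sided) = 0.01306
→ bracket: 0.01<=p<0.05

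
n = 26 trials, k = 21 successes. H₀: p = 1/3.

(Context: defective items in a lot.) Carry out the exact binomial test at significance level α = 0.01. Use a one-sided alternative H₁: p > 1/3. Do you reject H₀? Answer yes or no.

Exact binomial: n=26, k=21, p₀=1/3=0.3333
P(X≥21) from Σ C(n,i)·p₀^i·(1−p₀)^(n−i)
p-value (one-sided, H₁ greater) = 0.00000
At α=0.01: p < α → reject H₀

reject H₀: yes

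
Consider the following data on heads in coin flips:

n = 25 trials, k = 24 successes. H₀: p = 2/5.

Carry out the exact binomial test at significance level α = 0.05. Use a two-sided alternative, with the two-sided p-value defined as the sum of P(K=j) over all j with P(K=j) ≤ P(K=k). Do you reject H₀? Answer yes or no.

reject H₀: yes

Exact binomial: n=25, k=24, p₀=2/5=0.4000
P(X=j) = C(n,j)·p₀^j·(1−p₀)^(n−j); p = Σ P(X=j) over j with P(X=j) ≤ P(X=24)
p-value (two-sided) = 0.00000
At α=0.05: p < α → reject H₀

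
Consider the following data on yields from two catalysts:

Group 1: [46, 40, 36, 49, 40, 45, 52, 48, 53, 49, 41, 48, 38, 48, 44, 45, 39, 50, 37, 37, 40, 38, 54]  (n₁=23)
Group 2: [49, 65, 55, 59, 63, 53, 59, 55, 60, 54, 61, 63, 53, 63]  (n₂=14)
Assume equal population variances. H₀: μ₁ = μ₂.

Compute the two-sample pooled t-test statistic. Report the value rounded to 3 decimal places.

test statistic = -7.592

x̄₁=44.217, s₁=5.640, n₁=23
x̄₂=58.000, s₂=4.836, n₂=14
s_p² = [22·5.640² + 13·4.836²]/35 = 28.6832
SE = √(s_p²·(1/23+1/14)) = 1.8155
t = (44.217−58.000)/1.8155 = -7.5918
df = 35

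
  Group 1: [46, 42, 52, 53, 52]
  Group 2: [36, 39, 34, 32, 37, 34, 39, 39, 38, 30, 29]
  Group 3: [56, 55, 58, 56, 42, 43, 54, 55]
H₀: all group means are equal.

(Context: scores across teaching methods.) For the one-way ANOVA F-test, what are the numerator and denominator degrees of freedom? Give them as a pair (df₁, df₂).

k = 3 groups, N = 24 total
df = (k−1, N−k) = (3−1, 24−3) = (2, 21)

degrees of freedom = [2, 21]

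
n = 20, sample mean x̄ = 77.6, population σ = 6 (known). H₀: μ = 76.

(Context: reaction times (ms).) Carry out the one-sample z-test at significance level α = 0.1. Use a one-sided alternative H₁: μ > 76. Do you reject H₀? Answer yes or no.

reject H₀: no

SE = σ/√n = 6/√20 = 1.3416
z = (x̄−μ₀)/SE = (77.6−76)/1.3416 = 1.1926
p-value (one-sided, H₁ greater) = 0.11652
At α=0.1: p ≥ α → fail to reject H₀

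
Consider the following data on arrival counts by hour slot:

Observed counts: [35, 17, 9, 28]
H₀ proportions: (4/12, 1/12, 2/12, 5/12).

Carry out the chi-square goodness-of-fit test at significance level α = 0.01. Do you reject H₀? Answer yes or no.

reject H₀: yes

n = 89; E_i = n·p_i = [29.67, 7.42, 14.83, 37.08]
χ² = (35−29.67)²/29.67 + (17−7.42)²/7.42 + (9−14.83)²/14.83 + (28−37.08)²/37.08 = 17.8607
df = 3
p-value (upper-tail) = 0.00047
At α=0.01: p < α → reject H₀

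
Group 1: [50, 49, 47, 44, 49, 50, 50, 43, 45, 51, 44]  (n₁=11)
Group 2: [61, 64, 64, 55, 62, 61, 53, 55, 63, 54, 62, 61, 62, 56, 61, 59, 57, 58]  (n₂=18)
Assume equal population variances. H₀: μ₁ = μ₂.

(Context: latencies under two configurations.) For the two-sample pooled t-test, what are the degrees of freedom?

df = n₁ + n₂ − 2 = 11 + 18 − 2 = 27

degrees of freedom = 27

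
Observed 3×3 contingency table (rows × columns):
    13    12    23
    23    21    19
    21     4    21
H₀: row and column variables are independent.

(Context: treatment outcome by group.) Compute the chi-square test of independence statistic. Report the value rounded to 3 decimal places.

test statistic = 11.776

Row totals [48, 63, 46], col totals [57, 37, 63], n=157
χ² = (13−17.43)²/17.43 + (12−11.31)²/11.31 + (23−19.26)²/19.26 + (23−22.87)²/22.87 + (21−14.85)²/14.85 + (19−25.28)²/25.28 + (21−16.70)²/16.70 + (4−10.84)²/10.84 + (21−18.46)²/18.46 = 11.7762
df = 4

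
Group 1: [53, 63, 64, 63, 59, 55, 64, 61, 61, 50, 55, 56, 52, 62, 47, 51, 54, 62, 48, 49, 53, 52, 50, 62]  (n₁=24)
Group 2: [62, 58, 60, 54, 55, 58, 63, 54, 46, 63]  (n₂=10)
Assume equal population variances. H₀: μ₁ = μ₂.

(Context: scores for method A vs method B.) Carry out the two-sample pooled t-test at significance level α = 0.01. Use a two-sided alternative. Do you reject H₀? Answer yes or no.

x̄₁=56.083, s₁=5.672, n₁=24
x̄₂=57.300, s₂=5.272, n₂=10
s_p² = [23·5.672² + 9·5.272²]/32 = 30.9354
SE = √(s_p²·(1/24+1/10)) = 2.0934
t = (56.083−57.300)/2.0934 = -0.5812
df = 32
p-value (two-sided) = 0.56519
At α=0.01: p ≥ α → fail to reject H₀

reject H₀: no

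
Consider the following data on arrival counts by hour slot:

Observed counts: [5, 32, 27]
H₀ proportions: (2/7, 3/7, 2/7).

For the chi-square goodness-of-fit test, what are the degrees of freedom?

df = k − 1 = 3 − 1 = 2

degrees of freedom = 2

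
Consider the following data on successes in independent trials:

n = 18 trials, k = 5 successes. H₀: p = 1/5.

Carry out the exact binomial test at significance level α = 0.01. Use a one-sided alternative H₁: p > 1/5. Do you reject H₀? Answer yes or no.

Exact binomial: n=18, k=5, p₀=1/5=0.2000
P(X≥5) from Σ C(n,i)·p₀^i·(1−p₀)^(n−i)
p-value (one-sided, H₁ greater) = 0.28365
At α=0.01: p ≥ α → fail to reject H₀

reject H₀: no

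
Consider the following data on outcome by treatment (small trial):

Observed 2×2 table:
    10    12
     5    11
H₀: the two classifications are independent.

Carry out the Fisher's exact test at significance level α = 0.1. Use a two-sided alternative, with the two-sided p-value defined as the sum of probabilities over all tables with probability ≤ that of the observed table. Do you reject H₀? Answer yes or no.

Margins: r₁=22, r₂=16, c₁=15, c₂=23, n=38
p_obs = C(22,10)·C(16,5)/C(38,15); sum pmf over tables with pmf ≤ p_obs
p-value (two-sided) = 0.50608
At α=0.1: p ≥ α → fail to reject H₀

reject H₀: no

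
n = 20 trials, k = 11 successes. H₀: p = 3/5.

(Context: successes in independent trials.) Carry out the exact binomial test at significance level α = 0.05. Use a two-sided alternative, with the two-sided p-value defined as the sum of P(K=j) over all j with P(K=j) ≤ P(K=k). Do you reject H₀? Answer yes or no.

reject H₀: no

Exact binomial: n=20, k=11, p₀=3/5=0.6000
P(X=j) = C(n,j)·p₀^j·(1−p₀)^(n−j); p = Σ P(X=j) over j with P(X=j) ≤ P(X=11)
p-value (two-sided) = 0.65441
At α=0.05: p ≥ α → fail to reject H₀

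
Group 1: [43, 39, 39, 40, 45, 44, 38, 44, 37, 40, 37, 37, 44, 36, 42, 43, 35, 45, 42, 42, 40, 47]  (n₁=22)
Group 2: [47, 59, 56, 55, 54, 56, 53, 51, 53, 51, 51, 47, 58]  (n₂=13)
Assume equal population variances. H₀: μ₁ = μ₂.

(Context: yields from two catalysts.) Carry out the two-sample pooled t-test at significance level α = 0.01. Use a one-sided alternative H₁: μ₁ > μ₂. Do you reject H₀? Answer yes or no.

reject H₀: no

x̄₁=40.864, s₁=3.342, n₁=22
x̄₂=53.154, s₂=3.738, n₂=13
s_p² = [21·3.342² + 12·3.738²]/33 = 12.1904
SE = √(s_p²·(1/22+1/13)) = 1.2214
t = (40.864−53.154)/1.2214 = -10.0623
df = 33
p-value (one-sided, H₁ greater) = 1.00000
At α=0.01: p ≥ α → fail to reject H₀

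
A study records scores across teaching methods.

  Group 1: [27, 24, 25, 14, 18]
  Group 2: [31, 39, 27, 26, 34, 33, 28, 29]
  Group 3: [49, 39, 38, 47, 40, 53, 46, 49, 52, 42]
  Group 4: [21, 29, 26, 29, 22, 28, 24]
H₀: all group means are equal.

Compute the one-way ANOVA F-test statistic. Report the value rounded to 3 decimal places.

Group means [21.60, 30.88, 45.50, 25.57], grand mean 32.967
SSB = Σnᵢ(x̄ᵢ−x̄)² = 2634.677; SSW = ΣΣ(x−x̄ᵢ)² = 580.289
MSB = 2634.677/3 = 878.2258; MSW = 580.289/26 = 22.3188
F = MSB/MSW = 39.3491
df = (3, 26)

test statistic = 39.349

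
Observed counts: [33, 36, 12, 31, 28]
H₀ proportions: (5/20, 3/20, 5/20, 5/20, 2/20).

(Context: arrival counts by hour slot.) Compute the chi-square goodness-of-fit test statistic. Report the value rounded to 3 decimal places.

test statistic = 40.400

n = 140; E_i = n·p_i = [35.00, 21.00, 35.00, 35.00, 14.00]
χ² = (33−35.00)²/35.00 + (36−21.00)²/21.00 + (12−35.00)²/35.00 + (31−35.00)²/35.00 + (28−14.00)²/14.00 = 40.4000
df = 4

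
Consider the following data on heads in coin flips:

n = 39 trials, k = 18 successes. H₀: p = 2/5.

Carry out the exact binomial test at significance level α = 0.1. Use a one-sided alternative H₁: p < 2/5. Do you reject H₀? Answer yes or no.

reject H₀: no

Exact binomial: n=39, k=18, p₀=2/5=0.4000
P(X≤18) from Σ C(n,i)·p₀^i·(1−p₀)^(n−i)
p-value (one-sided, H₁ less) = 0.82867
At α=0.1: p ≥ α → fail to reject H₀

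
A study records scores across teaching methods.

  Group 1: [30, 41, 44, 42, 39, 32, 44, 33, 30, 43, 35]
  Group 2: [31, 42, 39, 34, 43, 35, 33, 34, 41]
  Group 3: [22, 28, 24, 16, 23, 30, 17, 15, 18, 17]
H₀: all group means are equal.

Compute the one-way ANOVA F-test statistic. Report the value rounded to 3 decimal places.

Group means [37.55, 36.89, 21.00], grand mean 31.833
SSB = Σnᵢ(x̄ᵢ−x̄)² = 1762.551; SSW = ΣΣ(x−x̄ᵢ)² = 719.616
MSB = 1762.551/2 = 881.2753; MSW = 719.616/27 = 26.6525
F = MSB/MSW = 33.0654
df = (2, 27)

test statistic = 33.065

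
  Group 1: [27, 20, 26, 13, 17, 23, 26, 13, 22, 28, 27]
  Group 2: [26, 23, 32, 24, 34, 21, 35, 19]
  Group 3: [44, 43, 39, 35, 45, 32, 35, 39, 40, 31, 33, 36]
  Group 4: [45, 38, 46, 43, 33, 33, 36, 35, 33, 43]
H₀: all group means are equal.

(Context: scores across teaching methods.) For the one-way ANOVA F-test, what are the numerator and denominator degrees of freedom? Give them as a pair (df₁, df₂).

degrees of freedom = [3, 37]

k = 4 groups, N = 41 total
df = (k−1, N−k) = (4−1, 41−4) = (3, 37)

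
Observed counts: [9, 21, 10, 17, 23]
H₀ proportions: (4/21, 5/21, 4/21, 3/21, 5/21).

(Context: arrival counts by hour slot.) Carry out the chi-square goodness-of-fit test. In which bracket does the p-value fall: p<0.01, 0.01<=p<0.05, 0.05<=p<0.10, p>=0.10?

n = 80; E_i = n·p_i = [15.24, 19.05, 15.24, 11.43, 19.05]
χ² = (9−15.24)²/15.24 + (21−19.05)²/19.05 + (10−15.24)²/15.24 + (17−11.43)²/11.43 + (23−19.05)²/19.05 = 8.0906
df = 4
p-value (upper-tail) = 0.08831
→ bracket: 0.05<=p<0.10

p-value bracket: 0.05<=p<0.10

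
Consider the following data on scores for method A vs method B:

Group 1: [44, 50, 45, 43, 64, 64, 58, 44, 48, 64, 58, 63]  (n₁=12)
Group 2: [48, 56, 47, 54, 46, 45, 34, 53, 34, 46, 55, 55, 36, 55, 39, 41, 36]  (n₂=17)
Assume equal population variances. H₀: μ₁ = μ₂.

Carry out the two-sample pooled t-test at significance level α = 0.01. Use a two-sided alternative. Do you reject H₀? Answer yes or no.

reject H₀: no

x̄₁=53.750, s₁=8.874, n₁=12
x̄₂=45.882, s₂=7.999, n₂=17
s_p² = [11·8.874² + 16·7.999²]/27 = 70.0005
SE = √(s_p²·(1/12+1/17)) = 3.1545
t = (53.750−45.882)/3.1545 = 2.4941
df = 27
p-value (two-sided) = 0.01905
At α=0.01: p ≥ α → fail to reject H₀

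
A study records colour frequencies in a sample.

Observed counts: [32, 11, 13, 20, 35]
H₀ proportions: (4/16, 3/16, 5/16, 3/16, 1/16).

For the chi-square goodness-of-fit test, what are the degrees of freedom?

df = k − 1 = 5 − 1 = 4

degrees of freedom = 4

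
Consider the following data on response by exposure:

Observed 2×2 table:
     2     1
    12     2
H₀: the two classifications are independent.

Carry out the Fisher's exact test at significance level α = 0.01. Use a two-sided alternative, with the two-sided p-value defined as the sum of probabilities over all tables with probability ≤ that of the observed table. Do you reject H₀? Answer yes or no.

reject H₀: no

Margins: r₁=3, r₂=14, c₁=14, c₂=3, n=17
p_obs = C(3,2)·C(14,12)/C(17,14); sum pmf over tables with pmf ≤ p_obs
p-value (two-sided) = 0.46471
At α=0.01: p ≥ α → fail to reject H₀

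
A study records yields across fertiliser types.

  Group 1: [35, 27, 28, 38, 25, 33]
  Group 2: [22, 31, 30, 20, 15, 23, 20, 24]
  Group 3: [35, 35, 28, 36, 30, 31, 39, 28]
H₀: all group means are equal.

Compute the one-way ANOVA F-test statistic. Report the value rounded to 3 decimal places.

test statistic = 8.837

Group means [31.00, 23.12, 32.75], grand mean 28.773
SSB = Σnᵢ(x̄ᵢ−x̄)² = 411.489; SSW = ΣΣ(x−x̄ᵢ)² = 442.375
MSB = 411.489/2 = 205.7443; MSW = 442.375/19 = 23.2829
F = MSB/MSW = 8.8367
df = (2, 19)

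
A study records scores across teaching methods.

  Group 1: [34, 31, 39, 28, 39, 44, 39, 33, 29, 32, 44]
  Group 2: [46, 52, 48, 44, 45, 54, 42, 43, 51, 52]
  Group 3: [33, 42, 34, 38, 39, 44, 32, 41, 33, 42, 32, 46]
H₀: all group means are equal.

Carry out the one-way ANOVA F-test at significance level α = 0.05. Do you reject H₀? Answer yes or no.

reject H₀: yes

Group means [35.64, 47.70, 38.00], grand mean 40.152
SSB = Σnᵢ(x̄ᵢ−x̄)² = 849.597; SSW = ΣΣ(x−x̄ᵢ)² = 766.645
MSB = 849.597/2 = 424.7985; MSW = 766.645/30 = 25.5548
F = MSB/MSW = 16.6230
df = (2, 30)
p-value (upper-tail) = 0.00001
At α=0.05: p < α → reject H₀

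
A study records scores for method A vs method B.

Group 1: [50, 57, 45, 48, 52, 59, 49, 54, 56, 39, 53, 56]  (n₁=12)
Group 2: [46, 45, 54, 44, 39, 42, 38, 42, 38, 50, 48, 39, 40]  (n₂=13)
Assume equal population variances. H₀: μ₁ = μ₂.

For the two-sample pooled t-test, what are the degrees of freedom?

degrees of freedom = 23

df = n₁ + n₂ − 2 = 12 + 13 − 2 = 23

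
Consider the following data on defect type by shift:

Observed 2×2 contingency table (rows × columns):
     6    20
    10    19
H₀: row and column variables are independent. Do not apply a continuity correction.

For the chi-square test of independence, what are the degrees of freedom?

df = (r−1)(c−1) = (2−1)·(2−1) = 1

degrees of freedom = 1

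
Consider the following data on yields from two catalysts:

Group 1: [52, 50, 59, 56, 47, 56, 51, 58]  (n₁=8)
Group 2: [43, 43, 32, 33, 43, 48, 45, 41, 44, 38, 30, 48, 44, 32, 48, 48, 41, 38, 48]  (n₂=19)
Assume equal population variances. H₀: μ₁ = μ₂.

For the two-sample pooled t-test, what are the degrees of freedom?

df = n₁ + n₂ − 2 = 8 + 19 − 2 = 25

degrees of freedom = 25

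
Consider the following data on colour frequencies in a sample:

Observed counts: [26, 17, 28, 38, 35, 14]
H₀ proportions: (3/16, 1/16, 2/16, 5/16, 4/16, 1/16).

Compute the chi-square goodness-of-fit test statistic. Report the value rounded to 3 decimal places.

n = 158; E_i = n·p_i = [29.62, 9.88, 19.75, 49.38, 39.50, 9.88]
χ² = (26−29.62)²/29.62 + (17−9.88)²/9.88 + (28−19.75)²/19.75 + (38−49.38)²/49.38 + (35−39.50)²/39.50 + (14−9.88)²/9.88 = 13.8869
df = 5

test statistic = 13.887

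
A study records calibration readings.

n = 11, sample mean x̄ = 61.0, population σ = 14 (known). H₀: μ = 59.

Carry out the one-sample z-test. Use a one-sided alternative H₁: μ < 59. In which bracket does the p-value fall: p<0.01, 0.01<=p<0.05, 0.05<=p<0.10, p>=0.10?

p-value bracket: p>=0.10

SE = σ/√n = 14/√11 = 4.2212
z = (x̄−μ₀)/SE = (61.0−59)/4.2212 = 0.4738
p-value (one-sided, H₁ less) = 0.68218
→ bracket: p>=0.10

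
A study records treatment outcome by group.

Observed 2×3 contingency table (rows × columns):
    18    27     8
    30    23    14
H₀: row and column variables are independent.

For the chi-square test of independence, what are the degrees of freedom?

degrees of freedom = 2

df = (r−1)(c−1) = (2−1)·(3−1) = 2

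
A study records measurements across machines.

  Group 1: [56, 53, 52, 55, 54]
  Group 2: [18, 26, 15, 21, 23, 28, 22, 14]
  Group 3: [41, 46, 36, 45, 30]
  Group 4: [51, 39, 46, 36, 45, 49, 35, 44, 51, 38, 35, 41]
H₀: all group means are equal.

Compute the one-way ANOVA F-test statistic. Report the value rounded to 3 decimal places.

Group means [54.00, 20.88, 39.60, 42.50], grand mean 38.167
SSB = Σnᵢ(x̄ᵢ−x̄)² = 3881.092; SSW = ΣΣ(x−x̄ᵢ)² = 757.075
MSB = 3881.092/3 = 1293.6972; MSW = 757.075/26 = 29.1183
F = MSB/MSW = 44.4291
df = (3, 26)

test statistic = 44.429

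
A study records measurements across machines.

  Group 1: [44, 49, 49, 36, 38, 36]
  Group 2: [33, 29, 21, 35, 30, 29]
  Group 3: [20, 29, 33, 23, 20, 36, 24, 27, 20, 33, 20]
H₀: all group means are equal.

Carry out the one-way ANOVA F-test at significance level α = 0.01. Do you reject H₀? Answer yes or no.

reject H₀: yes

Group means [42.00, 29.50, 25.91], grand mean 31.043
SSB = Σnᵢ(x̄ᵢ−x̄)² = 1024.547; SSW = ΣΣ(x−x̄ᵢ)² = 670.409
MSB = 1024.547/2 = 512.2737; MSW = 670.409/20 = 33.5205
F = MSB/MSW = 15.2824
df = (2, 20)
p-value (upper-tail) = 0.00009
At α=0.01: p < α → reject H₀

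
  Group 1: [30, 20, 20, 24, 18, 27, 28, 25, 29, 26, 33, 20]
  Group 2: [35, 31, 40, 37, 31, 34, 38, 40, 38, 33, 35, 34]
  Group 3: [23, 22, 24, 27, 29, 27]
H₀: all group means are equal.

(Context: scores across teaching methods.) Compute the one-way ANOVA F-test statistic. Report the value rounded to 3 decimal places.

test statistic = 27.030

Group means [25.00, 35.50, 25.33], grand mean 29.267
SSB = Σnᵢ(x̄ᵢ−x̄)² = 777.533; SSW = ΣΣ(x−x̄ᵢ)² = 388.333
MSB = 777.533/2 = 388.7667; MSW = 388.333/27 = 14.3827
F = MSB/MSW = 27.0301
df = (2, 27)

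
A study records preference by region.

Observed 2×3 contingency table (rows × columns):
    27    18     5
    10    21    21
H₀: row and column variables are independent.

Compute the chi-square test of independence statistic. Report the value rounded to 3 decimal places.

test statistic = 17.855

Row totals [50, 52], col totals [37, 39, 26], n=102
χ² = (27−18.14)²/18.14 + (18−19.12)²/19.12 + (5−12.75)²/12.75 + (10−18.86)²/18.86 + (21−19.88)²/19.88 + (21−13.25)²/13.25 = 17.8554
df = 2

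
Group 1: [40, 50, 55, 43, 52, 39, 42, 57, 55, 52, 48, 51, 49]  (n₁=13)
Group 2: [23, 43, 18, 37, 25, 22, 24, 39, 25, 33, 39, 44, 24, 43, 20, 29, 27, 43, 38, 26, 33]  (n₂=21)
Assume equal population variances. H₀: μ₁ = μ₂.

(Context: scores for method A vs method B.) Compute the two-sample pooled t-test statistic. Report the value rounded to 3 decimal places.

test statistic = 6.443

x̄₁=48.692, s₁=5.950, n₁=13
x̄₂=31.190, s₂=8.577, n₂=21
s_p² = [12·5.950² + 20·8.577²]/32 = 59.2502
SE = √(s_p²·(1/13+1/21)) = 2.7165
t = (48.692−31.190)/2.7165 = 6.4429
df = 32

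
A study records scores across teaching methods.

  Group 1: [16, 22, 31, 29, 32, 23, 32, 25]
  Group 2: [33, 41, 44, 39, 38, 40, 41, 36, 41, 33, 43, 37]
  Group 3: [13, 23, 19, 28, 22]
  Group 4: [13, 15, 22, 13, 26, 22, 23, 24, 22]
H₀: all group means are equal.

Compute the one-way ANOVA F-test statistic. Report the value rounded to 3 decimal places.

Group means [26.25, 38.83, 21.00, 20.00], grand mean 28.265
SSB = Σnᵢ(x̄ᵢ−x̄)² = 2251.451; SSW = ΣΣ(x−x̄ᵢ)² = 689.167
MSB = 2251.451/3 = 750.4837; MSW = 689.167/30 = 22.9722
F = MSB/MSW = 32.6692
df = (3, 30)

test statistic = 32.669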